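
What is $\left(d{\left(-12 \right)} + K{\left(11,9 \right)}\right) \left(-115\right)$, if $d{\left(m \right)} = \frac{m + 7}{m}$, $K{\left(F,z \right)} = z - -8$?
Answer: $- \frac{24035}{12} \approx -2002.9$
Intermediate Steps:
$K{\left(F,z \right)} = 8 + z$ ($K{\left(F,z \right)} = z + 8 = 8 + z$)
$d{\left(m \right)} = \frac{7 + m}{m}$
$\left(d{\left(-12 \right)} + K{\left(11,9 \right)}\right) \left(-115\right) = \left(\frac{7 - 12}{-12} + \left(8 + 9\right)\right) \left(-115\right) = \left(\left(- \frac{1}{12}\right) \left(-5\right) + 17\right) \left(-115\right) = \left(\frac{5}{12} + 17\right) \left(-115\right) = \frac{209}{12} \left(-115\right) = - \frac{24035}{12}$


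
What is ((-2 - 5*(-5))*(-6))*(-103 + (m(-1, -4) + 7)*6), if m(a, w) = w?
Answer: 11730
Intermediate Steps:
((-2 - 5*(-5))*(-6))*(-103 + (m(-1, -4) + 7)*6) = ((-2 - 5*(-5))*(-6))*(-103 + (-4 + 7)*6) = ((-2 + 25)*(-6))*(-103 + 3*6) = (23*(-6))*(-103 + 18) = -138*(-85) = 11730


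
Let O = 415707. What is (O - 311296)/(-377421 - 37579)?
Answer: -104411/415000 ≈ -0.25159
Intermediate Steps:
(O - 311296)/(-377421 - 37579) = (415707 - 311296)/(-377421 - 37579) = 104411/(-415000) = 104411*(-1/415000) = -104411/415000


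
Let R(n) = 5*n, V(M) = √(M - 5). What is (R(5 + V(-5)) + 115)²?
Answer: 19350 + 1400*I*√10 ≈ 19350.0 + 4427.2*I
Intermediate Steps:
V(M) = √(-5 + M)
(R(5 + V(-5)) + 115)² = (5*(5 + √(-5 - 5)) + 115)² = (5*(5 + √(-10)) + 115)² = (5*(5 + I*√10) + 115)² = ((25 + 5*I*√10) + 115)² = (140 + 5*I*√10)²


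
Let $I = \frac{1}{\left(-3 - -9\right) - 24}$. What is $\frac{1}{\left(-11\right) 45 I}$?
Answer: $\frac{2}{55} \approx 0.036364$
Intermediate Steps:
$I = - \frac{1}{18}$ ($I = \frac{1}{\left(-3 + 9\right) - 24} = \frac{1}{6 - 24} = \frac{1}{-18} = - \frac{1}{18} \approx -0.055556$)
$\frac{1}{\left(-11\right) 45 I} = \frac{1}{\left(-11\right) 45 \left(- \frac{1}{18}\right)} = \frac{1}{\left(-495\right) \left(- \frac{1}{18}\right)} = \frac{1}{\frac{55}{2}} = \frac{2}{55}$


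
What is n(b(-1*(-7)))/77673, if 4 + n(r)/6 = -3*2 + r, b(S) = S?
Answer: -6/25891 ≈ -0.00023174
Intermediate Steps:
n(r) = -60 + 6*r (n(r) = -24 + 6*(-3*2 + r) = -24 + 6*(-6 + r) = -24 + (-36 + 6*r) = -60 + 6*r)
n(b(-1*(-7)))/77673 = (-60 + 6*(-1*(-7)))/77673 = (-60 + 6*7)*(1/77673) = (-60 + 42)*(1/77673) = -18*1/77673 = -6/25891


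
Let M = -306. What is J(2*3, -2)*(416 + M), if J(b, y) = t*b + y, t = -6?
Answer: -4180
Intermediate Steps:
J(b, y) = y - 6*b (J(b, y) = -6*b + y = y - 6*b)
J(2*3, -2)*(416 + M) = (-2 - 12*3)*(416 - 306) = (-2 - 6*6)*110 = (-2 - 36)*110 = -38*110 = -4180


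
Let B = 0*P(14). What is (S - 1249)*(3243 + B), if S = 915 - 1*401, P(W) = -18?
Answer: -2383605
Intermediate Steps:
S = 514 (S = 915 - 401 = 514)
B = 0 (B = 0*(-18) = 0)
(S - 1249)*(3243 + B) = (514 - 1249)*(3243 + 0) = -735*3243 = -2383605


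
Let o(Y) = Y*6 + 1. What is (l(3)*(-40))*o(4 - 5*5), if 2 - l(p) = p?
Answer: -5000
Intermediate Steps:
l(p) = 2 - p
o(Y) = 1 + 6*Y (o(Y) = 6*Y + 1 = 1 + 6*Y)
(l(3)*(-40))*o(4 - 5*5) = ((2 - 1*3)*(-40))*(1 + 6*(4 - 5*5)) = ((2 - 3)*(-40))*(1 + 6*(4 - 25)) = (-1*(-40))*(1 + 6*(-21)) = 40*(1 - 126) = 40*(-125) = -5000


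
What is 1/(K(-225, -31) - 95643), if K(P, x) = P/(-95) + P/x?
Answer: -589/56328057 ≈ -1.0457e-5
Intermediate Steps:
K(P, x) = -P/95 + P/x (K(P, x) = P*(-1/95) + P/x = -P/95 + P/x)
1/(K(-225, -31) - 95643) = 1/((-1/95*(-225) - 225/(-31)) - 95643) = 1/((45/19 - 225*(-1/31)) - 95643) = 1/((45/19 + 225/31) - 95643) = 1/(5670/589 - 95643) = 1/(-56328057/589) = -589/56328057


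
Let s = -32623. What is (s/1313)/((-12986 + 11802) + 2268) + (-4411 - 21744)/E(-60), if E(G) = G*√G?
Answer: -323/14092 - 5231*I*√15/360 ≈ -0.022921 - 56.277*I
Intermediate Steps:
E(G) = G^(3/2)
(s/1313)/((-12986 + 11802) + 2268) + (-4411 - 21744)/E(-60) = (-32623/1313)/((-12986 + 11802) + 2268) + (-4411 - 21744)/((-60)^(3/2)) = (-32623*1/1313)/(-1184 + 2268) - 26155*I*√15/1800 = -323/13/1084 - 5231*I*√15/360 = -323/13*1/1084 - 5231*I*√15/360 = -323/14092 - 5231*I*√15/360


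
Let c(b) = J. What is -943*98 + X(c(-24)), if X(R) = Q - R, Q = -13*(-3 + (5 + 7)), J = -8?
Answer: -92523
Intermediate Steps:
c(b) = -8
Q = -117 (Q = -13*(-3 + 12) = -13*9 = -117)
X(R) = -117 - R
-943*98 + X(c(-24)) = -943*98 + (-117 - 1*(-8)) = -92414 + (-117 + 8) = -92414 - 109 = -92523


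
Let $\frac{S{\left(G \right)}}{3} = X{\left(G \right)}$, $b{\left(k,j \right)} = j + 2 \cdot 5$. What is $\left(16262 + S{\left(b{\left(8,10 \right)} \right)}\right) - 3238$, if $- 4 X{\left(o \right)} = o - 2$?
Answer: $\frac{26021}{2} \approx 13011.0$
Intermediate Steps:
$X{\left(o \right)} = \frac{1}{2} - \frac{o}{4}$ ($X{\left(o \right)} = - \frac{o - 2}{4} = - \frac{-2 + o}{4} = \frac{1}{2} - \frac{o}{4}$)
$b{\left(k,j \right)} = 10 + j$ ($b{\left(k,j \right)} = j + 10 = 10 + j$)
$S{\left(G \right)} = \frac{3}{2} - \frac{3 G}{4}$ ($S{\left(G \right)} = 3 \left(\frac{1}{2} - \frac{G}{4}\right) = \frac{3}{2} - \frac{3 G}{4}$)
$\left(16262 + S{\left(b{\left(8,10 \right)} \right)}\right) - 3238 = \left(16262 + \left(\frac{3}{2} - \frac{3 \left(10 + 10\right)}{4}\right)\right) - 3238 = \left(16262 + \left(\frac{3}{2} - 15\right)\right) - 3238 = \left(16262 - \frac{27}{2}\right) - 3238 = \frac{32497}{2} - 3238 = \frac{26021}{2}$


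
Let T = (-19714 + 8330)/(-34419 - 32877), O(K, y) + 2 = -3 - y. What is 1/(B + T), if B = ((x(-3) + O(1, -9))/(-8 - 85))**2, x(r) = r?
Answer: 24251796/4105313 ≈ 5.9074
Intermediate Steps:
O(K, y) = -5 - y (O(K, y) = -2 + (-3 - y) = -5 - y)
T = 1423/8412 (T = -11384/(-67296) = -11384*(-1/67296) = 1423/8412 ≈ 0.16916)
B = 1/8649 (B = ((-3 + (-5 - 1*(-9)))/(-8 - 85))**2 = ((-3 + (-5 + 9))/(-93))**2 = ((-3 + 4)*(-1/93))**2 = (1*(-1/93))**2 = (-1/93)**2 = 1/8649 ≈ 0.00011562)
1/(B + T) = 1/(1/8649 + 1423/8412) = 1/(4105313/24251796) = 24251796/4105313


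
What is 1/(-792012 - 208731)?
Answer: -1/1000743 ≈ -9.9926e-7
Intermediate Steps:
1/(-792012 - 208731) = 1/(-1000743) = -1/1000743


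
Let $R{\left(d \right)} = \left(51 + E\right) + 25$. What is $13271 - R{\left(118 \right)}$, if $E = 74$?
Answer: $13121$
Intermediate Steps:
$R{\left(d \right)} = 150$ ($R{\left(d \right)} = \left(51 + 74\right) + 25 = 125 + 25 = 150$)
$13271 - R{\left(118 \right)} = 13271 - 150 = 13121$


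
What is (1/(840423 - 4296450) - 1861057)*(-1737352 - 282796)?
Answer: 12993315661650399920/3456027 ≈ 3.7596e+12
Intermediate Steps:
(1/(840423 - 4296450) - 1861057)*(-1737352 - 282796) = (1/(-3456027) - 1861057)*(-2020148) = (-1/3456027 - 1861057)*(-2020148) = -6431863240540/3456027*(-2020148) = 12993315661650399920/3456027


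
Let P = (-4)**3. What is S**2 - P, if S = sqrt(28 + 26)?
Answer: 118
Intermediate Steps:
P = -64
S = 3*sqrt(6) (S = sqrt(54) = 3*sqrt(6) ≈ 7.3485)
S**2 - P = (3*sqrt(6))**2 - 1*(-64) = 54 + 64 = 118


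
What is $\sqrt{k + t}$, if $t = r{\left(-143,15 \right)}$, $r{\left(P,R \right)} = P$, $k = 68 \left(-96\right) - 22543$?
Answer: $3 i \sqrt{3246} \approx 170.92 i$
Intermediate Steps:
$k = -29071$ ($k = -6528 - 22543 = -29071$)
$t = -143$
$\sqrt{k + t} = \sqrt{-29071 - 143} = \sqrt{-29214} = 3 i \sqrt{3246}$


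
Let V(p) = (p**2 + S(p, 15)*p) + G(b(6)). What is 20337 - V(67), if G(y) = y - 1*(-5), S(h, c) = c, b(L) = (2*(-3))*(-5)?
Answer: 14808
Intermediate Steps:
b(L) = 30 (b(L) = -6*(-5) = 30)
G(y) = 5 + y (G(y) = y + 5 = 5 + y)
V(p) = 35 + p**2 + 15*p (V(p) = (p**2 + 15*p) + (5 + 30) = (p**2 + 15*p) + 35 = 35 + p**2 + 15*p)
20337 - V(67) = 20337 - (35 + 67**2 + 15*67) = 20337 - (35 + 4489 + 1005) = 20337 - 1*5529 = 20337 - 5529 = 14808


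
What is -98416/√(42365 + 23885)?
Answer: -49208*√106/1325 ≈ -382.36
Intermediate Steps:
-98416/√(42365 + 23885) = -98416*√106/2650 = -49208*√106/1325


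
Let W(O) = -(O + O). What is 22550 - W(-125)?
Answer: 22300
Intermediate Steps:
W(O) = -2*O
22550 - W(-125) = 22550 - (-2)*(-125) = 22550 - 1*250 = 22550 - 250 = 22300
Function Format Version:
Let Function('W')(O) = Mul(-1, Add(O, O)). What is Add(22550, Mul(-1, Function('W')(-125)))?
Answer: 22300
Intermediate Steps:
Function('W')(O) = Mul(-2, O) (Function('W')(O) = Mul(-1, Mul(2, O)) = Mul(-2, O))
Add(22550, Mul(-1, Function('W')(-125))) = Add(22550, Mul(-1, Mul(-2, -125))) = Add(22550, Mul(-1, 250)) = Add(22550, -250) = 22300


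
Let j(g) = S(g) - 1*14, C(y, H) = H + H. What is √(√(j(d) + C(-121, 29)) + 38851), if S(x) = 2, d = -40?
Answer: √(38851 + √46) ≈ 197.12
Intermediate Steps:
C(y, H) = 2*H
j(g) = -12 (j(g) = 2 - 1*14 = 2 - 14 = -12)
√(√(j(d) + C(-121, 29)) + 38851) = √(√(-12 + 2*29) + 38851) = √(√(-12 + 58) + 38851) = √(√46 + 38851) = √(38851 + √46)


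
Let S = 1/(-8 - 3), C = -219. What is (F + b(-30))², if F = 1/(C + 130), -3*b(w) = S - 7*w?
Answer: 42244225156/8625969 ≈ 4897.3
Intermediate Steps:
S = -1/11 (S = 1/(-11) = -1/11 ≈ -0.090909)
b(w) = 1/33 + 7*w/3 (b(w) = -(-1/11 - 7*w)/3 = 1/33 + 7*w/3)
F = -1/89 (F = 1/(-219 + 130) = 1/(-89) = -1/89 ≈ -0.011236)
(F + b(-30))² = (-1/89 + (1/33 + (7/3)*(-30)))² = (-1/89 + (1/33 - 70))² = (-1/89 - 2309/33)² = (-205534/2937)² = 42244225156/8625969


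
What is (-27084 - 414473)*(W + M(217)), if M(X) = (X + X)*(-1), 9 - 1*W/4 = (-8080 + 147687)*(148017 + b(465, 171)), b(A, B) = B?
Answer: 36539870075318134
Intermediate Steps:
W = -82752328428 (W = 36 - 4*(-8080 + 147687)*(148017 + 171) = 36 - 558428*148188 = 36 - 4*20688082116 = 36 - 82752328464 = -82752328428)
M(X) = -2*X (M(X) = (2*X)*(-1) = -2*X)
(-27084 - 414473)*(W + M(217)) = (-27084 - 414473)*(-82752328428 - 2*217) = -441557*(-82752328428 - 434) = -441557*(-82752328862) = 36539870075318134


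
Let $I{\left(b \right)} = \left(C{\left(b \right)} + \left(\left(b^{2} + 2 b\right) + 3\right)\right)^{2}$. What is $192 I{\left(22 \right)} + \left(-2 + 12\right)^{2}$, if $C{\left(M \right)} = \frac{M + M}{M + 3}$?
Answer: $\frac{34060048612}{625} \approx 5.4496 \cdot 10^{7}$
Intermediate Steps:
$C{\left(M \right)} = \frac{2 M}{3 + M}$
$I{\left(b \right)} = \left(3 + b^{2} + 2 b + \frac{2 b}{3 + b}\right)^{2}$ ($I{\left(b \right)} = \left(\frac{2 b}{3 + b} + \left(\left(b^{2} + 2 b\right) + 3\right)\right)^{2} = \left(\frac{2 b}{3 + b} + \left(3 + b^{2} + 2 b\right)\right)^{2} = \left(3 + b^{2} + 2 b + \frac{2 b}{3 + b}\right)^{2}$)
$192 I{\left(22 \right)} + \left(-2 + 12\right)^{2} = 192 \frac{\left(9 + 22^{3} + 5 \cdot 22^{2} + 11 \cdot 22\right)^{2}}{\left(3 + 22\right)^{2}} + \left(-2 + 12\right)^{2} = 192 \frac{\left(9 + 10648 + 5 \cdot 484 + 242\right)^{2}}{625} + 10^{2} = 192 \frac{\left(9 + 10648 + 2420 + 242\right)^{2}}{625} + 100 = 192 \frac{13319^{2}}{625} + 100 = 192 \cdot \frac{1}{625} \cdot 177395761 + 100 = 192 \cdot \frac{177395761}{625} + 100 = \frac{34059986112}{625} + 100 = \frac{34060048612}{625}$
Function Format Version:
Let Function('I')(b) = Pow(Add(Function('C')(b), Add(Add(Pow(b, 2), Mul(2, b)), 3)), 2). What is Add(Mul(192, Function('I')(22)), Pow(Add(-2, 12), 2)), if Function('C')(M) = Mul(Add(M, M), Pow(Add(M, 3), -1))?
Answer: Rational(34060048612, 625) ≈ 5.4496e+7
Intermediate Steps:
Function('C')(M) = Mul(2, M, Pow(Add(3, M), -1)) (Function('C')(M) = Mul(Mul(2, M), Pow(Add(3, M), -1)) = Mul(2, M, Pow(Add(3, M), -1)))
Function('I')(b) = Pow(Add(3, Pow(b, 2), Mul(2, b), Mul(2, b, Pow(Add(3, b), -1))), 2) (Function('I')(b) = Pow(Add(Mul(2, b, Pow(Add(3, b), -1)), Add(Add(Pow(b, 2), Mul(2, b)), 3)), 2) = Pow(Add(Mul(2, b, Pow(Add(3, b), -1)), Add(3, Pow(b, 2), Mul(2, b))), 2) = Pow(Add(3, Pow(b, 2), Mul(2, b), Mul(2, b, Pow(Add(3, b), -1))), 2))
Add(Mul(192, Function('I')(22)), Pow(Add(-2, 12), 2)) = Add(Mul(192, Mul(Pow(Add(3, 22), -2), Pow(Add(9, Pow(22, 3), Mul(5, Pow(22, 2)), Mul(11, 22)), 2))), Pow(Add(-2, 12), 2)) = Add(Mul(192, Mul(Pow(25, -2), Pow(Add(9, 10648, Mul(5, 484), 242), 2))), Pow(10, 2)) = Add(Mul(192, Mul(Rational(1, 625), Pow(Add(9, 10648, 2420, 242), 2))), 100) = Add(Mul(192, Mul(Rational(1, 625), Pow(13319, 2))), 100) = Add(Mul(192, Mul(Rational(1, 625), 177395761)), 100) = Add(Mul(192, Rational(177395761, 625)), 100) = Add(Rational(34059986112, 625), 100) = Rational(34060048612, 625)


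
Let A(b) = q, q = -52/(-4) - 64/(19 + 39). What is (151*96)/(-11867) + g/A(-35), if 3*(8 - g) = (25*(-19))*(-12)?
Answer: -656119676/4094115 ≈ -160.26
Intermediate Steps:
q = 345/29 (q = -52*(-1/4) - 64/58 = 13 - 64*1/58 = 13 - 32/29 = 345/29 ≈ 11.897)
A(b) = 345/29
g = -1892 (g = 8 - 25*(-19)*(-12)/3 = 8 - (-475)*(-12)/3 = 8 - 1/3*5700 = 8 - 1900 = -1892)
(151*96)/(-11867) + g/A(-35) = (151*96)/(-11867) - 1892/345/29 = 14496*(-1/11867) - 1892*29/345 = -14496/11867 - 54868/345 = -656119676/4094115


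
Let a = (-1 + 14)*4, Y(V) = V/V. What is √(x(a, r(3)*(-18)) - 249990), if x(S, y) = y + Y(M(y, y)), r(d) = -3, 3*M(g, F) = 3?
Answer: I*√249935 ≈ 499.94*I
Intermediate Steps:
M(g, F) = 1 (M(g, F) = (⅓)*3 = 1)
Y(V) = 1
a = 52 (a = 13*4 = 52)
x(S, y) = 1 + y (x(S, y) = y + 1 = 1 + y)
√(x(a, r(3)*(-18)) - 249990) = √((1 - 3*(-18)) - 249990) = √((1 + 54) - 249990) = √(55 - 249990) = √(-249935) = I*√249935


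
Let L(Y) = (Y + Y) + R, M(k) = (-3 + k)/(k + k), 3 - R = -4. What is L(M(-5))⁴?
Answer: 3418801/625 ≈ 5470.1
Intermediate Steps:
R = 7 (R = 3 - 1*(-4) = 3 + 4 = 7)
M(k) = (-3 + k)/(2*k) (M(k) = (-3 + k)/((2*k)) = (-3 + k)*(1/(2*k)) = (-3 + k)/(2*k))
L(Y) = 7 + 2*Y (L(Y) = (Y + Y) + 7 = 2*Y + 7 = 7 + 2*Y)
L(M(-5))⁴ = (7 + 2*((½)*(-3 - 5)/(-5)))⁴ = (7 + 2*((½)*(-⅕)*(-8)))⁴ = (7 + 2*(⅘))⁴ = (7 + 8/5)⁴ = (43/5)⁴ = 3418801/625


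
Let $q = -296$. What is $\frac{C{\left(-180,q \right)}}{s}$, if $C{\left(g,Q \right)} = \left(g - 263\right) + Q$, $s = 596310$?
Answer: $- \frac{739}{596310} \approx -0.0012393$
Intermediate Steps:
$C{\left(g,Q \right)} = -263 + Q + g$ ($C{\left(g,Q \right)} = \left(-263 + g\right) + Q = -263 + Q + g$)
$\frac{C{\left(-180,q \right)}}{s} = \frac{-263 - 296 - 180}{596310} = \left(-739\right) \frac{1}{596310} = - \frac{739}{596310}$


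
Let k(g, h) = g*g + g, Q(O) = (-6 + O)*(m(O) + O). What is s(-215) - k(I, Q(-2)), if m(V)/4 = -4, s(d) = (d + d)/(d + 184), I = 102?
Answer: -325256/31 ≈ -10492.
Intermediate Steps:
s(d) = 2*d/(184 + d) (s(d) = (2*d)/(184 + d) = 2*d/(184 + d))
m(V) = -16 (m(V) = 4*(-4) = -16)
Q(O) = (-16 + O)*(-6 + O) (Q(O) = (-6 + O)*(-16 + O) = (-16 + O)*(-6 + O))
k(g, h) = g + g² (k(g, h) = g² + g = g + g²)
s(-215) - k(I, Q(-2)) = 2*(-215)/(184 - 215) - 102*(1 + 102) = 2*(-215)/(-31) - 102*103 = 2*(-215)*(-1/31) - 1*10506 = 430/31 - 10506 = -325256/31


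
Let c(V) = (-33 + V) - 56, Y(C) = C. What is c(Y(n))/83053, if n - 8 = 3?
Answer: -78/83053 ≈ -0.00093916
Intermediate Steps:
n = 11 (n = 8 + 3 = 11)
c(V) = -89 + V
c(Y(n))/83053 = (-89 + 11)/83053 = -78*1/83053 = -78/83053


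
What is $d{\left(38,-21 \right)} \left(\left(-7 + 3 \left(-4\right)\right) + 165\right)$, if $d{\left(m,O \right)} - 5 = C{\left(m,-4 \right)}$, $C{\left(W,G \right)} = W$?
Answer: $6278$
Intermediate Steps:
$d{\left(m,O \right)} = 5 + m$
$d{\left(38,-21 \right)} \left(\left(-7 + 3 \left(-4\right)\right) + 165\right) = \left(5 + 38\right) \left(\left(-7 + 3 \left(-4\right)\right) + 165\right) = 43 \left(\left(-7 - 12\right) + 165\right) = 43 \left(-19 + 165\right) = 43 \cdot 146 = 6278$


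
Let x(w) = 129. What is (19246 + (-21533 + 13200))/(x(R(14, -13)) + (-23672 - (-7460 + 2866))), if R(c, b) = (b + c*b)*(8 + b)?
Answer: -1559/2707 ≈ -0.57591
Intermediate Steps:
R(c, b) = (8 + b)*(b + b*c) (R(c, b) = (b + b*c)*(8 + b) = (8 + b)*(b + b*c))
(19246 + (-21533 + 13200))/(x(R(14, -13)) + (-23672 - (-7460 + 2866))) = (19246 + (-21533 + 13200))/(129 + (-23672 - (-7460 + 2866))) = (19246 - 8333)/(129 + (-23672 - 1*(-4594))) = 10913/(129 + (-23672 + 4594)) = 10913/(129 - 19078) = 10913/(-18949) = 10913*(-1/18949) = -1559/2707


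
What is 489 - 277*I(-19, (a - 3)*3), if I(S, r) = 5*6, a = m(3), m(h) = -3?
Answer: -7821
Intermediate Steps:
a = -3
I(S, r) = 30
489 - 277*I(-19, (a - 3)*3) = 489 - 277*30 = 489 - 8310 = -7821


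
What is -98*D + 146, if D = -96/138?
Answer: 4926/23 ≈ 214.17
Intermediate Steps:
D = -16/23 (D = -96*1/138 = -16/23 ≈ -0.69565)
-98*D + 146 = -98*(-16/23) + 146 = 1568/23 + 146 = 4926/23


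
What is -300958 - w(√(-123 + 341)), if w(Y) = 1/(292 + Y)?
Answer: -12797637180/42523 + √218/85046 ≈ -3.0096e+5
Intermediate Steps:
-300958 - w(√(-123 + 341)) = -300958 - 1/(292 + √(-123 + 341)) = -300958 - 1/(292 + √218)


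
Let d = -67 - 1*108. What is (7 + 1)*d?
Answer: -1400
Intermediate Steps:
d = -175 (d = -67 - 108 = -175)
(7 + 1)*d = (7 + 1)*(-175) = 8*(-175) = -1400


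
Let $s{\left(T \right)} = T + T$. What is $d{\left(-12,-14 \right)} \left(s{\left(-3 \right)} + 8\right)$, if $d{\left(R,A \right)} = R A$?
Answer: $336$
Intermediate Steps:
$s{\left(T \right)} = 2 T$
$d{\left(R,A \right)} = A R$
$d{\left(-12,-14 \right)} \left(s{\left(-3 \right)} + 8\right) = \left(-14\right) \left(-12\right) \left(2 \left(-3\right) + 8\right) = 168 \left(-6 + 8\right) = 168 \cdot 2 = 336$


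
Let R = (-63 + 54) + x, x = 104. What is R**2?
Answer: 9025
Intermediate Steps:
R = 95 (R = (-63 + 54) + 104 = -9 + 104 = 95)
R**2 = 95**2 = 9025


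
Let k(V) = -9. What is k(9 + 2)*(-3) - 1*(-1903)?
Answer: 1930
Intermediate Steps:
k(9 + 2)*(-3) - 1*(-1903) = -9*(-3) - 1*(-1903) = 27 + 1903 = 1930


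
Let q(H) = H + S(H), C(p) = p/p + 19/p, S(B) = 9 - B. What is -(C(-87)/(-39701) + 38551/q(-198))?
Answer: -44384884075/10361961 ≈ -4283.4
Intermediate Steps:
C(p) = 1 + 19/p
q(H) = 9 (q(H) = H + (9 - H) = 9)
-(C(-87)/(-39701) + 38551/q(-198)) = -(((19 - 87)/(-87))/(-39701) + 38551/9) = -(-1/87*(-68)*(-1/39701) + 38551*(⅑)) = -((68/87)*(-1/39701) + 38551/9) = -(-68/3453987 + 38551/9) = -1*44384884075/10361961 = -44384884075/10361961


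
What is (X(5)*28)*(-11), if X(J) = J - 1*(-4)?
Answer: -2772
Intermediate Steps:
X(J) = 4 + J (X(J) = J + 4 = 4 + J)
(X(5)*28)*(-11) = ((4 + 5)*28)*(-11) = (9*28)*(-11) = 252*(-11) = -2772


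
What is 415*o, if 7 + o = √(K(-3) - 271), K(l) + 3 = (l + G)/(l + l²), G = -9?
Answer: -2905 + 830*I*√69 ≈ -2905.0 + 6894.5*I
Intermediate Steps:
K(l) = -3 + (-9 + l)/(l + l²) (K(l) = -3 + (l - 9)/(l + l²) = -3 + (-9 + l)/(l + l²))
o = -7 + 2*I*√69 (o = -7 + √((-9 - 3*(-3)² - 2*(-3))/((-3)*(1 - 3)) - 271) = -7 + √(-⅓*(-9 - 3*9 + 6)/(-2) - 271) = -7 + √(-⅓*(-½)*(-9 - 27 + 6) - 271) = -7 + √(-⅓*(-½)*(-30) - 271) = -7 + √(-5 - 271) = -7 + √(-276) = -7 + 2*I*√69 ≈ -7.0 + 16.613*I)
415*o = 415*(-7 + 2*I*√69) = -2905 + 830*I*√69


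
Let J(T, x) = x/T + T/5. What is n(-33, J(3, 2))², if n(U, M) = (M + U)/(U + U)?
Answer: 56644/245025 ≈ 0.23118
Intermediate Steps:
J(T, x) = T/5 + x/T (J(T, x) = x/T + T*(⅕) = x/T + T/5 = T/5 + x/T)
n(U, M) = (M + U)/(2*U) (n(U, M) = (M + U)/((2*U)) = (M + U)*(1/(2*U)) = (M + U)/(2*U))
n(-33, J(3, 2))² = ((½)*(((⅕)*3 + 2/3) - 33)/(-33))² = ((½)*(-1/33)*((⅗ + 2*(⅓)) - 33))² = ((½)*(-1/33)*((⅗ + ⅔) - 33))² = ((½)*(-1/33)*(19/15 - 33))² = ((½)*(-1/33)*(-476/15))² = (238/495)² = 56644/245025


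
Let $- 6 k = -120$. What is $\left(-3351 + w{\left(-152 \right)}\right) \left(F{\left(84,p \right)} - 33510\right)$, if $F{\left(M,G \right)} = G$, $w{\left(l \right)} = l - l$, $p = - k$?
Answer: $112359030$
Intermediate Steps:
$k = 20$ ($k = \left(- \frac{1}{6}\right) \left(-120\right) = 20$)
$p = -20$ ($p = \left(-1\right) 20 = -20$)
$w{\left(l \right)} = 0$
$\left(-3351 + w{\left(-152 \right)}\right) \left(F{\left(84,p \right)} - 33510\right) = \left(-3351 + 0\right) \left(-20 - 33510\right) = \left(-3351\right) \left(-33530\right) = 112359030$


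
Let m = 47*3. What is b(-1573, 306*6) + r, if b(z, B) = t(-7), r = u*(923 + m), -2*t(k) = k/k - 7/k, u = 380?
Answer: 404319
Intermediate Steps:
m = 141
t(k) = -1/2 + 7/(2*k) (t(k) = -(k/k - 7/k)/2 = -(1 - 7/k)/2 = -1/2 + 7/(2*k))
r = 404320 (r = 380*(923 + 141) = 380*1064 = 404320)
b(z, B) = -1 (b(z, B) = (1/2)*(7 - 1*(-7))/(-7) = (1/2)*(-1/7)*(7 + 7) = (1/2)*(-1/7)*14 = -1)
b(-1573, 306*6) + r = -1 + 404320 = 404319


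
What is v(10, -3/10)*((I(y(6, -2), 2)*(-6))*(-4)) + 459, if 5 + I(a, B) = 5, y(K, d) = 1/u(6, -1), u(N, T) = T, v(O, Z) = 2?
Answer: 459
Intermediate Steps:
y(K, d) = -1 (y(K, d) = 1/(-1) = -1)
I(a, B) = 0 (I(a, B) = -5 + 5 = 0)
v(10, -3/10)*((I(y(6, -2), 2)*(-6))*(-4)) + 459 = 2*((0*(-6))*(-4)) + 459 = 2*(0*(-4)) + 459 = 2*0 + 459 = 0 + 459 = 459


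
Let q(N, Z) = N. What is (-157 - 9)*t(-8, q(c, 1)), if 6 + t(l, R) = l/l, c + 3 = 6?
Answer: 830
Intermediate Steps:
c = 3 (c = -3 + 6 = 3)
t(l, R) = -5 (t(l, R) = -6 + l/l = -6 + 1 = -5)
(-157 - 9)*t(-8, q(c, 1)) = (-157 - 9)*(-5) = -166*(-5) = 830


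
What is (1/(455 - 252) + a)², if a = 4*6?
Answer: 23746129/41209 ≈ 576.24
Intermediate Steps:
a = 24
(1/(455 - 252) + a)² = (1/(455 - 252) + 24)² = (1/203 + 24)² = (4873/203)² = 23746129/41209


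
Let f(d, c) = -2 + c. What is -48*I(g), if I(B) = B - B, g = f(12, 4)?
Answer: 0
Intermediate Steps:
g = 2 (g = -2 + 4 = 2)
I(B) = 0
-48*I(g) = -48*0 = 0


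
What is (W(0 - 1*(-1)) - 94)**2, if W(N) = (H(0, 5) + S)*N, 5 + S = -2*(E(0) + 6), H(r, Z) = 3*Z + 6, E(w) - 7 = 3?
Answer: 12100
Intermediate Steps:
E(w) = 10 (E(w) = 7 + 3 = 10)
H(r, Z) = 6 + 3*Z
S = -37 (S = -5 - 2*(10 + 6) = -5 - 2*16 = -5 - 32 = -37)
W(N) = -16*N (W(N) = ((6 + 3*5) - 37)*N = ((6 + 15) - 37)*N = (21 - 37)*N = -16*N)
(W(0 - 1*(-1)) - 94)**2 = (-16*(0 - 1*(-1)) - 94)**2 = (-16*(0 + 1) - 94)**2 = (-16*1 - 94)**2 = (-16 - 94)**2 = (-110)**2 = 12100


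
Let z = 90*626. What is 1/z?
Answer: 1/56340 ≈ 1.7749e-5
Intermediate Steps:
z = 56340
1/z = 1/56340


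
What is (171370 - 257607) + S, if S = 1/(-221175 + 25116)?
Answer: -16907539984/196059 ≈ -86237.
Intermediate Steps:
S = -1/196059 (S = 1/(-196059) = -1/196059 ≈ -5.1005e-6)
(171370 - 257607) + S = (171370 - 257607) - 1/196059 = -86237 - 1/196059 = -16907539984/196059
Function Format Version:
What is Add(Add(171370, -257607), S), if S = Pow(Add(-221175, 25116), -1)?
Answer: Rational(-16907539984, 196059) ≈ -86237.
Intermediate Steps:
S = Rational(-1, 196059) (S = Pow(-196059, -1) = Rational(-1, 196059) ≈ -5.1005e-6)
Add(Add(171370, -257607), S) = Add(Add(171370, -257607), Rational(-1, 196059)) = Add(-86237, Rational(-1, 196059)) = Rational(-16907539984, 196059)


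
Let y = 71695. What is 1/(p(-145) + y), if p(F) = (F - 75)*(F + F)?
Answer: 1/135495 ≈ 7.3803e-6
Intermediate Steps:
p(F) = 2*F*(-75 + F) (p(F) = (-75 + F)*(2*F) = 2*F*(-75 + F))
1/(p(-145) + y) = 1/(2*(-145)*(-75 - 145) + 71695) = 1/(2*(-145)*(-220) + 71695) = 1/(63800 + 71695) = 1/135495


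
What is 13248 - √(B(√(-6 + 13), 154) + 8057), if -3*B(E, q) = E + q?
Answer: 13248 - √(72051 - 3*√7)/3 ≈ 13159.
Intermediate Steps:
B(E, q) = -E/3 - q/3 (B(E, q) = -(E + q)/3 = -E/3 - q/3)
13248 - √(B(√(-6 + 13), 154) + 8057) = 13248 - √((-√(-6 + 13)/3 - ⅓*154) + 8057) = 13248 - √((-√7/3 - 154/3) + 8057) = 13248 - √((-154/3 - √7/3) + 8057) = 13248 - √(24017/3 - √7/3)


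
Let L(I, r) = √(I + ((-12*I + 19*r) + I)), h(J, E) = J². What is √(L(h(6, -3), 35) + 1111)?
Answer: √(1111 + √305) ≈ 33.593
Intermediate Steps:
L(I, r) = √(-10*I + 19*r) (L(I, r) = √(I + (-11*I + 19*r)) = √(-10*I + 19*r))
√(L(h(6, -3), 35) + 1111) = √(√(-10*6² + 19*35) + 1111) = √(√(-10*36 + 665) + 1111) = √(√(-360 + 665) + 1111) = √(√305 + 1111) = √(1111 + √305)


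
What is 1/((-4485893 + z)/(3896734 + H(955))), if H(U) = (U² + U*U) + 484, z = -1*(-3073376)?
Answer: -5721268/1412517 ≈ -4.0504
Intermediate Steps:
z = 3073376
H(U) = 484 + 2*U² (H(U) = (U² + U²) + 484 = 2*U² + 484 = 484 + 2*U²)
1/((-4485893 + z)/(3896734 + H(955))) = 1/((-4485893 + 3073376)/(3896734 + (484 + 2*955²))) = 1/(-1412517/(3896734 + (484 + 2*912025))) = 1/(-1412517/(3896734 + (484 + 1824050))) = 1/(-1412517/(3896734 + 1824534)) = 1/(-1412517/5721268) = -5721268/1412517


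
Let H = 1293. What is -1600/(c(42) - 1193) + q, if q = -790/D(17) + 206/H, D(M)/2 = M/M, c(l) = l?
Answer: -585550079/1488243 ≈ -393.45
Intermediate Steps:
D(M) = 2 (D(M) = 2*(M/M) = 2*1 = 2)
q = -510529/1293 (q = -790/2 + 206/1293 = -790*1/2 + 206*(1/1293) = -395 + 206/1293 = -510529/1293 ≈ -394.84)
-1600/(c(42) - 1193) + q = -1600/(42 - 1193) - 510529/1293 = -1600/(-1151) - 510529/1293 = -1600*(-1/1151) - 510529/1293 = 1600/1151 - 510529/1293 = -585550079/1488243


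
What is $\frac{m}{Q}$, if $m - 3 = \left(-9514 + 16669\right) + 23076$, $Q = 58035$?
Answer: $\frac{10078}{19345} \approx 0.52096$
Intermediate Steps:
$m = 30234$ ($m = 3 + \left(\left(-9514 + 16669\right) + 23076\right) = 3 + \left(7155 + 23076\right) = 3 + 30231 = 30234$)
$\frac{m}{Q} = \frac{30234}{58035} = 30234 \cdot \frac{1}{58035} = \frac{10078}{19345}$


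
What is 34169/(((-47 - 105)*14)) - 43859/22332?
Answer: -214098515/11880624 ≈ -18.021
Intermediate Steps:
34169/(((-47 - 105)*14)) - 43859/22332 = 34169/((-152*14)) - 43859*1/22332 = 34169/(-2128) - 43859/22332 = 34169*(-1/2128) - 43859/22332 = -34169/2128 - 43859/22332 = -214098515/11880624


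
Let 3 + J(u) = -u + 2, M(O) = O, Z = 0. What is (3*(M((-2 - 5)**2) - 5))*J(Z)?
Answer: -132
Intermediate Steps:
J(u) = -1 - u (J(u) = -3 + (-u + 2) = -3 + (2 - u) = -1 - u)
(3*(M((-2 - 5)**2) - 5))*J(Z) = (3*((-2 - 5)**2 - 5))*(-1 - 1*0) = (3*((-7)**2 - 5))*(-1 + 0) = (3*(49 - 5))*(-1) = (3*44)*(-1) = 132*(-1) = -132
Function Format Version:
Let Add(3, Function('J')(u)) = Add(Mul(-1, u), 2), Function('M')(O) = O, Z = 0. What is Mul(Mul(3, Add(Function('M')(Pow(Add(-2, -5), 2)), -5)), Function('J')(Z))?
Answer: -132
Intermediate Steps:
Function('J')(u) = Add(-1, Mul(-1, u)) (Function('J')(u) = Add(-3, Add(Mul(-1, u), 2)) = Add(-3, Add(2, Mul(-1, u))) = Add(-1, Mul(-1, u)))
Mul(Mul(3, Add(Function('M')(Pow(Add(-2, -5), 2)), -5)), Function('J')(Z)) = Mul(Mul(3, Add(Pow(Add(-2, -5), 2), -5)), Add(-1, Mul(-1, 0))) = Mul(Mul(3, Add(Pow(-7, 2), -5)), Add(-1, 0)) = Mul(Mul(3, Add(49, -5)), -1) = Mul(Mul(3, 44), -1) = Mul(132, -1) = -132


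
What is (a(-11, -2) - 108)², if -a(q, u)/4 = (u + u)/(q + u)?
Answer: 2016400/169 ≈ 11931.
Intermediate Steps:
a(q, u) = -8*u/(q + u) (a(q, u) = -4*(u + u)/(q + u) = -4*2*u/(q + u) = -8*u/(q + u))
(a(-11, -2) - 108)² = (-8*(-2)/(-11 - 2) - 108)² = (-8*(-2)/(-13) - 108)² = (-8*(-2)*(-1/13) - 108)² = (-16/13 - 108)² = (-1420/13)² = 2016400/169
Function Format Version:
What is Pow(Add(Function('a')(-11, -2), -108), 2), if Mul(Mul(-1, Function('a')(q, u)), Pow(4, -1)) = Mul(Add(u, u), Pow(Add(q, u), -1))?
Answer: Rational(2016400, 169) ≈ 11931.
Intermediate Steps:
Function('a')(q, u) = Mul(-8, u, Pow(Add(q, u), -1)) (Function('a')(q, u) = Mul(-4, Mul(Add(u, u), Pow(Add(q, u), -1))) = Mul(-4, Mul(Mul(2, u), Pow(Add(q, u), -1))) = Mul(-4, Mul(2, u, Pow(Add(q, u), -1))) = Mul(-8, u, Pow(Add(q, u), -1)))
Pow(Add(Function('a')(-11, -2), -108), 2) = Pow(Add(Mul(-8, -2, Pow(Add(-11, -2), -1)), -108), 2) = Pow(Add(Mul(-8, -2, Pow(-13, -1)), -108), 2) = Pow(Add(Mul(-8, -2, Rational(-1, 13)), -108), 2) = Pow(Add(Rational(-16, 13), -108), 2) = Pow(Rational(-1420, 13), 2) = Rational(2016400, 169)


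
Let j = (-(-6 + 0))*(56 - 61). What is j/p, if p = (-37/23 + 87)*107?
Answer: -345/105074 ≈ -0.0032834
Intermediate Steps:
j = -30 (j = -1*(-6)*(-5) = 6*(-5) = -30)
p = 210148/23 (p = (-37*1/23 + 87)*107 = (-37/23 + 87)*107 = (1964/23)*107 = 210148/23 ≈ 9136.9)
j/p = -30/210148/23 = -30*23/210148 = -345/105074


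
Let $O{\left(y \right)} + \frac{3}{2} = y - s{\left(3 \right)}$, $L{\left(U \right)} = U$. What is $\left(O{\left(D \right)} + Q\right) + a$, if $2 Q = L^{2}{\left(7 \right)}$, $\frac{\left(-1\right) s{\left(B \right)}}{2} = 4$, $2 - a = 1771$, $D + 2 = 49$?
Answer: $-1691$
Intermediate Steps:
$D = 47$ ($D = -2 + 49 = 47$)
$a = -1769$ ($a = 2 - 1771 = -1769$)
$s{\left(B \right)} = -8$ ($s{\left(B \right)} = \left(-2\right) 4 = -8$)
$Q = \frac{49}{2}$ ($Q = \frac{7^{2}}{2} = \frac{1}{2} \cdot 49 = \frac{49}{2} \approx 24.5$)
$O{\left(y \right)} = \frac{13}{2} + y$ ($O{\left(y \right)} = - \frac{3}{2} + \left(y - -8\right) = - \frac{3}{2} + \left(y + 8\right) = - \frac{3}{2} + \left(8 + y\right) = \frac{13}{2} + y$)
$\left(O{\left(D \right)} + Q\right) + a = \left(\left(\frac{13}{2} + 47\right) + \frac{49}{2}\right) - 1769 = \left(\frac{107}{2} + \frac{49}{2}\right) - 1769 = 78 - 1769 = -1691$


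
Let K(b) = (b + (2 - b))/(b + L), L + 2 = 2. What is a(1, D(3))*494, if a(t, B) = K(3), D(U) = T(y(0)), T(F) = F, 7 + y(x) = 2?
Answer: 988/3 ≈ 329.33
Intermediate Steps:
L = 0 (L = -2 + 2 = 0)
y(x) = -5 (y(x) = -7 + 2 = -5)
K(b) = 2/b (K(b) = (b + (2 - b))/(b + 0) = 2/b)
D(U) = -5
a(t, B) = ⅔ (a(t, B) = 2/3 = 2*(⅓) = ⅔)
a(1, D(3))*494 = (⅔)*494 = 988/3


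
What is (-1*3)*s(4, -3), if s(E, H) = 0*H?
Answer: 0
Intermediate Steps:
s(E, H) = 0
(-1*3)*s(4, -3) = -1*3*0 = -3*0 = 0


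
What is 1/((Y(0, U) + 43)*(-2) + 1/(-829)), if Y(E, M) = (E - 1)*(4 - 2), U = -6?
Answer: -829/67979 ≈ -0.012195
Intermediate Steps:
Y(E, M) = -2 + 2*E (Y(E, M) = (-1 + E)*2 = -2 + 2*E)
1/((Y(0, U) + 43)*(-2) + 1/(-829)) = 1/(((-2 + 2*0) + 43)*(-2) + 1/(-829)) = 1/(((-2 + 0) + 43)*(-2) - 1/829) = 1/((-2 + 43)*(-2) - 1/829) = 1/(41*(-2) - 1/829) = 1/(-82 - 1/829) = 1/(-67979/829) = -829/67979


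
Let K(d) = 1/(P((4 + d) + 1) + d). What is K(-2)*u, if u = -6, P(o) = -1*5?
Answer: 6/7 ≈ 0.85714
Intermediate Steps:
P(o) = -5
K(d) = 1/(-5 + d)
K(-2)*u = -6/(-5 - 2) = -6/(-7) = -1/7*(-6) = 6/7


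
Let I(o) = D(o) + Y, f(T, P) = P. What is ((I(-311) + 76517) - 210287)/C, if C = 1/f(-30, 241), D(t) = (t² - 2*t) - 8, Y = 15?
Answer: -8777220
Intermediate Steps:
D(t) = -8 + t² - 2*t
I(o) = 7 + o² - 2*o (I(o) = (-8 + o² - 2*o) + 15 = 7 + o² - 2*o)
C = 1/241 ≈ 0.0041494
((I(-311) + 76517) - 210287)/C = (((7 + (-311)² - 2*(-311)) + 76517) - 210287)/(1/241) = (((7 + 96721 + 622) + 76517) - 210287)*241 = ((97350 + 76517) - 210287)*241 = (173867 - 210287)*241 = -36420*241 = -8777220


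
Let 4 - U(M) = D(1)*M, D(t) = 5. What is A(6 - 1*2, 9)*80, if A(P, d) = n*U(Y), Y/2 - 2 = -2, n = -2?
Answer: -640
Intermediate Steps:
Y = 0 (Y = 4 + 2*(-2) = 4 - 4 = 0)
U(M) = 4 - 5*M
A(P, d) = -8 (A(P, d) = -2*(4 - 5*0) = -2*(4 + 0) = -2*4 = -8)
A(6 - 1*2, 9)*80 = -8*80 = -640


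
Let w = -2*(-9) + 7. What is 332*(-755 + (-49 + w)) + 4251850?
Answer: 3993222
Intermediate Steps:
w = 25 (w = 18 + 7 = 25)
332*(-755 + (-49 + w)) + 4251850 = 332*(-755 + (-49 + 25)) + 4251850 = 332*(-755 - 24) + 4251850 = 332*(-779) + 4251850 = -258628 + 4251850 = 3993222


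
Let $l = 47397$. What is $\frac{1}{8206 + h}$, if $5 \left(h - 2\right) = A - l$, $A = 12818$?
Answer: $\frac{5}{6461} \approx 0.00077387$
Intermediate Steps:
$h = - \frac{34569}{5}$ ($h = 2 + \frac{12818 - 47397}{5} = 2 + \frac{1}{5} \left(-34579\right) = 2 - \frac{34579}{5} = - \frac{34569}{5} \approx -6913.8$)
$\frac{1}{8206 + h} = \frac{1}{8206 - \frac{34569}{5}} = \frac{1}{\frac{6461}{5}} = \frac{5}{6461}$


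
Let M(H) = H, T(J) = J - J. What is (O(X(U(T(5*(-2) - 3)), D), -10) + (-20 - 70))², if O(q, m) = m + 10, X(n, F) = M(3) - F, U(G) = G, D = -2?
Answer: 8100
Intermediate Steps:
T(J) = 0
X(n, F) = 3 - F
O(q, m) = 10 + m
(O(X(U(T(5*(-2) - 3)), D), -10) + (-20 - 70))² = ((10 - 10) + (-20 - 70))² = (0 - 90)² = (-90)² = 8100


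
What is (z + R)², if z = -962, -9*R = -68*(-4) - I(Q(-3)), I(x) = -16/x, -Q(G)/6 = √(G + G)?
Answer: 2153112268/2187 + 71440*I*√6/729 ≈ 9.8451e+5 + 240.04*I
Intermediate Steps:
Q(G) = -6*√2*√G (Q(G) = -6*√(G + G) = -6*√2*√G)
R = -272/9 - 4*I*√6/81 (R = -(-68*(-4) - (-16)/((-6*√2*√(-3))))/9 = -(272 - (-16)/((-6*√2*I*√3)))/9 = -(272 - (-16)/((-6*I*√6)))/9 = -(272 - (-16)*I*√6/36)/9 = -(272 - (-4)*I*√6/9)/9 = -(272 + 4*I*√6/9)/9 = -272/9 - 4*I*√6/81 ≈ -30.222 - 0.12096*I)
(z + R)² = (-962 + (-272/9 - 4*I*√6/81))² = (-8930/9 - 4*I*√6/81)²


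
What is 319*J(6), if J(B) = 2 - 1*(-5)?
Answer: 2233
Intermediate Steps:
J(B) = 7 (J(B) = 2 + 5 = 7)
319*J(6) = 319*7 = 2233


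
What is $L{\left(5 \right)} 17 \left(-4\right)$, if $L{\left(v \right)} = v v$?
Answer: $-1700$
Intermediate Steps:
$L{\left(v \right)} = v^{2}$
$L{\left(5 \right)} 17 \left(-4\right) = 5^{2} \cdot 17 \left(-4\right) = 25 \cdot 17 \left(-4\right) = 425 \left(-4\right) = -1700$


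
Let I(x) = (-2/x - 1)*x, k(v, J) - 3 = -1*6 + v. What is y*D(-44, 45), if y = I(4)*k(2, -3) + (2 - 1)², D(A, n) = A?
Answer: -308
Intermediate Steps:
k(v, J) = -3 + v (k(v, J) = 3 + (-1*6 + v) = 3 + (-6 + v) = -3 + v)
I(x) = x*(-1 - 2/x) (I(x) = (-1 - 2/x)*x = x*(-1 - 2/x))
y = 7 (y = (-2 - 1*4)*(-3 + 2) + (2 - 1)² = (-2 - 4)*(-1) + 1² = -6*(-1) + 1 = 6 + 1 = 7)
y*D(-44, 45) = 7*(-44) = -308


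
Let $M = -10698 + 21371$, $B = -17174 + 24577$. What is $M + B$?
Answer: $18076$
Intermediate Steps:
$B = 7403$
$M = 10673$
$M + B = 10673 + 7403 = 18076$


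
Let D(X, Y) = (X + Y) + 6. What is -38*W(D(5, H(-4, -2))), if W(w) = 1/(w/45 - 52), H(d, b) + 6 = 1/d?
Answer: 6840/9341 ≈ 0.73226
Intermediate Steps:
H(d, b) = -6 + 1/d
D(X, Y) = 6 + X + Y
W(w) = 1/(-52 + w/45) (W(w) = 1/(w*(1/45) - 52) = 1/(w/45 - 52) = 1/(-52 + w/45))
-38*W(D(5, H(-4, -2))) = -1710/(-2340 + (6 + 5 + (-6 + 1/(-4)))) = -1710/(-2340 + (6 + 5 + (-6 - ¼))) = -1710/(-2340 + (6 + 5 - 25/4)) = -1710/(-2340 + 19/4) = -1710/(-9341/4) = -1710*(-4)/9341 = -38*(-180/9341) = 6840/9341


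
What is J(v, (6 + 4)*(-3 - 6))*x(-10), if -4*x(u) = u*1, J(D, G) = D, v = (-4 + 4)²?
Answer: 0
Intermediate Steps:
v = 0 (v = 0² = 0)
x(u) = -u/4
J(v, (6 + 4)*(-3 - 6))*x(-10) = 0*(-¼*(-10)) = 0*(5/2) = 0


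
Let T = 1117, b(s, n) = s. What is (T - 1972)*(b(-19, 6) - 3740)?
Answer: 3213945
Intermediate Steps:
(T - 1972)*(b(-19, 6) - 3740) = (1117 - 1972)*(-19 - 3740) = -855*(-3759) = 3213945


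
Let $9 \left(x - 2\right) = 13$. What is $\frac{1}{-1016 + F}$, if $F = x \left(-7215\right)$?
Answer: $- \frac{3}{77603} \approx -3.8658 \cdot 10^{-5}$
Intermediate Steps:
$x = \frac{31}{9}$ ($x = 2 + \frac{1}{9} \cdot 13 = 2 + \frac{13}{9} = \frac{31}{9} \approx 3.4444$)
$F = - \frac{74555}{3}$ ($F = \frac{31}{9} \left(-7215\right) = - \frac{74555}{3} \approx -24852.0$)
$\frac{1}{-1016 + F} = \frac{1}{-1016 - \frac{74555}{3}} = \frac{1}{- \frac{77603}{3}} = - \frac{3}{77603}$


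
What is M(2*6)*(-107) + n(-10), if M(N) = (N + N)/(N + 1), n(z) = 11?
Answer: -2425/13 ≈ -186.54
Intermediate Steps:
M(N) = 2*N/(1 + N) (M(N) = (2*N)/(1 + N) = 2*N/(1 + N))
M(2*6)*(-107) + n(-10) = (2*(2*6)/(1 + 2*6))*(-107) + 11 = (2*12/(1 + 12))*(-107) + 11 = (2*12/13)*(-107) + 11 = (2*12*(1/13))*(-107) + 11 = (24/13)*(-107) + 11 = -2568/13 + 11 = -2425/13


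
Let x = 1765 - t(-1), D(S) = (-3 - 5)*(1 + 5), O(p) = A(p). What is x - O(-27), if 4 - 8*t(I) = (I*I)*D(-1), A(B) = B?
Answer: 3571/2 ≈ 1785.5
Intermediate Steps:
O(p) = p
D(S) = -48 (D(S) = -8*6 = -48)
t(I) = ½ + 6*I² (t(I) = ½ - I*I*(-48)/8 = ½ - I²*(-48)/8 = ½ - (-6)*I² = ½ + 6*I²)
x = 3517/2 (x = 1765 - (½ + 6*(-1)²) = 1765 - (½ + 6*1) = 1765 - (½ + 6) = 1765 - 1*13/2 = 1765 - 13/2 = 3517/2 ≈ 1758.5)
x - O(-27) = 3517/2 - 1*(-27) = 3517/2 + 27 = 3571/2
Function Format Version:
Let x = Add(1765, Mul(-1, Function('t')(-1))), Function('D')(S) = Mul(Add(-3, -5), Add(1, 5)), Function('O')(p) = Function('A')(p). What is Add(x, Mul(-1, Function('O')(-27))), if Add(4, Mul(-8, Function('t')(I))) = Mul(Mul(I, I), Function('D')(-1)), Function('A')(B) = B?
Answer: Rational(3571, 2) ≈ 1785.5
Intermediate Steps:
Function('O')(p) = p
Function('D')(S) = -48 (Function('D')(S) = Mul(-8, 6) = -48)
Function('t')(I) = Add(Rational(1, 2), Mul(6, Pow(I, 2))) (Function('t')(I) = Add(Rational(1, 2), Mul(Rational(-1, 8), Mul(Mul(I, I), -48))) = Add(Rational(1, 2), Mul(Rational(-1, 8), Mul(Pow(I, 2), -48))) = Add(Rational(1, 2), Mul(Rational(-1, 8), Mul(-48, Pow(I, 2)))) = Add(Rational(1, 2), Mul(6, Pow(I, 2))))
x = Rational(3517, 2) (x = Add(1765, Mul(-1, Add(Rational(1, 2), Mul(6, Pow(-1, 2))))) = Add(1765, Mul(-1, Add(Rational(1, 2), Mul(6, 1)))) = Add(1765, Mul(-1, Add(Rational(1, 2), 6))) = Add(1765, Mul(-1, Rational(13, 2))) = Add(1765, Rational(-13, 2)) = Rational(3517, 2) ≈ 1758.5)
Add(x, Mul(-1, Function('O')(-27))) = Add(Rational(3517, 2), Mul(-1, -27)) = Add(Rational(3517, 2), 27) = Rational(3571, 2)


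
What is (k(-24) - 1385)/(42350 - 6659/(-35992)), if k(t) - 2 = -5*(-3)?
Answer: -49237056/1524267859 ≈ -0.032302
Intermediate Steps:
k(t) = 17 (k(t) = 2 - 5*(-3) = 2 + 15 = 17)
(k(-24) - 1385)/(42350 - 6659/(-35992)) = (17 - 1385)/(42350 - 6659/(-35992)) = -1368/(42350 - 6659*(-1/35992)) = -1368/(42350 + 6659/35992) = -1368/1524267859/35992 = -1368*35992/1524267859 = -49237056/1524267859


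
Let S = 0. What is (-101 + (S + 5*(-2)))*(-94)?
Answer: 10434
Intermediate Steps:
(-101 + (S + 5*(-2)))*(-94) = (-101 + (0 + 5*(-2)))*(-94) = (-101 + (0 - 10))*(-94) = (-101 - 10)*(-94) = -111*(-94) = 10434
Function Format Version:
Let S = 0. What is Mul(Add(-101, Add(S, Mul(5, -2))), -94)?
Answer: 10434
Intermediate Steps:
Mul(Add(-101, Add(S, Mul(5, -2))), -94) = Mul(Add(-101, Add(0, Mul(5, -2))), -94) = Mul(Add(-101, Add(0, -10)), -94) = Mul(Add(-101, -10), -94) = Mul(-111, -94) = 10434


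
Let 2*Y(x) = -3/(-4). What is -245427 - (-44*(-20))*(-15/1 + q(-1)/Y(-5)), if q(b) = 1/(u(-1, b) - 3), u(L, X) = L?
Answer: -694921/3 ≈ -2.3164e+5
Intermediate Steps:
Y(x) = 3/8 (Y(x) = (-3/(-4))/2 = (-3*(-¼))/2 = (½)*(¾) = 3/8)
q(b) = -¼ (q(b) = 1/(-1 - 3) = 1/(-4) = -¼)
-245427 - (-44*(-20))*(-15/1 + q(-1)/Y(-5)) = -245427 - (-44*(-20))*(-15/1 - 1/(4*3/8)) = -245427 - 880*(-15*1 - ¼*8/3) = -245427 - 880*(-15 - ⅔) = -245427 - 880*(-47)/3 = -245427 - 1*(-41360/3) = -245427 + 41360/3 = -694921/3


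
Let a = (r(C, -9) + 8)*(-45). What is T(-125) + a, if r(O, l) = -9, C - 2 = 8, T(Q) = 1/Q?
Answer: 5624/125 ≈ 44.992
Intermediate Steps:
C = 10 (C = 2 + 8 = 10)
a = 45 (a = (-9 + 8)*(-45) = -1*(-45) = 45)
T(-125) + a = 1/(-125) + 45 = -1/125 + 45 = 5624/125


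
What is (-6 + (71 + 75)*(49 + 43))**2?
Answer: 180257476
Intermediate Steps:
(-6 + (71 + 75)*(49 + 43))**2 = (-6 + 146*92)**2 = (-6 + 13432)**2 = 13426**2 = 180257476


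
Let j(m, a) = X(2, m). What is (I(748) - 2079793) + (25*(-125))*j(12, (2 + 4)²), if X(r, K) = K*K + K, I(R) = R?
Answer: -2566545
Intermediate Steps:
X(r, K) = K + K² (X(r, K) = K² + K = K + K²)
j(m, a) = m*(1 + m)
(I(748) - 2079793) + (25*(-125))*j(12, (2 + 4)²) = (748 - 2079793) + (25*(-125))*(12*(1 + 12)) = -2079045 - 37500*13 = -2079045 - 3125*156 = -2079045 - 487500 = -2566545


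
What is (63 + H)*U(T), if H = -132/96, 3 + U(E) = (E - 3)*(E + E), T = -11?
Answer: 150365/8 ≈ 18796.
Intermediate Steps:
U(E) = -3 + 2*E*(-3 + E) (U(E) = -3 + (E - 3)*(E + E) = -3 + (-3 + E)*(2*E) = -3 + 2*E*(-3 + E))
H = -11/8 (H = -132*1/96 = -11/8 ≈ -1.3750)
(63 + H)*U(T) = (63 - 11/8)*(-3 - 6*(-11) + 2*(-11)²) = 493*(-3 + 66 + 2*121)/8 = 493*(-3 + 66 + 242)/8 = (493/8)*305 = 150365/8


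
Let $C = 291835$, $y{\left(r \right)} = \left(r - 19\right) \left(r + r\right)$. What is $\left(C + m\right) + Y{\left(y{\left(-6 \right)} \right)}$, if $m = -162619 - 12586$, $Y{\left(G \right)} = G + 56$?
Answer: $116986$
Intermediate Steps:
$y{\left(r \right)} = 2 r \left(-19 + r\right)$ ($y{\left(r \right)} = \left(-19 + r\right) 2 r = 2 r \left(-19 + r\right)$)
$Y{\left(G \right)} = 56 + G$
$m = -175205$
$\left(C + m\right) + Y{\left(y{\left(-6 \right)} \right)} = \left(291835 - 175205\right) + \left(56 + 2 \left(-6\right) \left(-19 - 6\right)\right) = 116630 + \left(56 + 2 \left(-6\right) \left(-25\right)\right) = 116630 + \left(56 + 300\right) = 116630 + 356 = 116986$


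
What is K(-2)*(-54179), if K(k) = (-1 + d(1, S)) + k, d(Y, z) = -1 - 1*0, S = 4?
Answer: 216716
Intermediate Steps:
d(Y, z) = -1 (d(Y, z) = -1 + 0 = -1)
K(k) = -2 + k (K(k) = (-1 - 1) + k = -2 + k)
K(-2)*(-54179) = (-2 - 2)*(-54179) = -4*(-54179) = 216716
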